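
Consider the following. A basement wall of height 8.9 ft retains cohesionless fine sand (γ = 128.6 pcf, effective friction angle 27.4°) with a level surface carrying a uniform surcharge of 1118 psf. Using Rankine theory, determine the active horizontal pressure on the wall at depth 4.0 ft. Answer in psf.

603 psf

K_a = (1 − sin φ)/(1 + sin φ) = 0.3697.
σ_v = γz + q = 128.6 × 4.0 + 1118 = 1632 psf.
σ_h = K_a σ_v = 0.3697 × 1632 = 603.5 psf.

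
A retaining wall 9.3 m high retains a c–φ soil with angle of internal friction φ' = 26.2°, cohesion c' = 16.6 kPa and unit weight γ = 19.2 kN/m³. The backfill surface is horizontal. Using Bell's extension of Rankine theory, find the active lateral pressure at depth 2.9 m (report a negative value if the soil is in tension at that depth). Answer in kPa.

0.907 kPa

K_a = (1 − sin φ)/(1 + sin φ) = 0.3874.
σ_a = K_a γ z − 2c√K_a = 0.3874×19.2×2.9 − 2×16.6×0.6224 = 0.9074 kPa.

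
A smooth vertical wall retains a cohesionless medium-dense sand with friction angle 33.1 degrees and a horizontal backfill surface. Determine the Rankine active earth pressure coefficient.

0.294

K_a = tan²(45° − φ/2) = tan²(28.45°) = 0.2936.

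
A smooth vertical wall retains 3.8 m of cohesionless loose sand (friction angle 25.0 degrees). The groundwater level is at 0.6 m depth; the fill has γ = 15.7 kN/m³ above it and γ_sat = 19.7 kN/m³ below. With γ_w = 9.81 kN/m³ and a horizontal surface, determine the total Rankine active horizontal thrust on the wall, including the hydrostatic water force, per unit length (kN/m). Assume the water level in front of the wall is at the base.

84.2 kN/m

K_a = tan²(45° − φ/2) = 0.4059.
γ' = 19.7 − 9.81 = 9.890 kN/m³. Depth below WT = 3.2 m.
σ'_h at WT = K_a γ d_w = 3.823 kPa; at base = 3.823 + K_a γ' × 3.2 = 16.67 kPa.
P₁ (0–0.6 m) = ½×3.823×0.6 = 1.147. P₂ (0.6–3.8 m) = ½(3.823+16.67)×3.2 = 32.79.
P_w = ½ γ_w h₂² = 0.5×9.81×3.2² = 50.23. Total = 1.147+32.79+50.23 = 84.16 kN/m.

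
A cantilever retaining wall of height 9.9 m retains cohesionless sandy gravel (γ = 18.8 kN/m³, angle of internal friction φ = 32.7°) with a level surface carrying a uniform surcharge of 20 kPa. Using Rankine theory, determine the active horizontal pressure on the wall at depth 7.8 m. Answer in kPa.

49.7 kPa

K_a = (1 − sin φ)/(1 + sin φ) = 0.2985.
σ_v = γz + q = 18.8 × 7.8 + 20 = 166.6 kPa.
σ_h = K_a σ_v = 0.2985 × 166.6 = 49.74 kPa.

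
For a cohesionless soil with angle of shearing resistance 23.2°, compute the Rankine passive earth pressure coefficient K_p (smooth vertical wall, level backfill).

K_p = (1 + sin φ)/(1 − sin φ) = tan²(45° + 23.2°/2) = 2.300.

2.30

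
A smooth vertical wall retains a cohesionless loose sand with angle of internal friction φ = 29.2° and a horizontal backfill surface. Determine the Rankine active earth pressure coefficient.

K_a = tan²(45° − φ/2) = tan²(30.40°) = 0.3442.

0.344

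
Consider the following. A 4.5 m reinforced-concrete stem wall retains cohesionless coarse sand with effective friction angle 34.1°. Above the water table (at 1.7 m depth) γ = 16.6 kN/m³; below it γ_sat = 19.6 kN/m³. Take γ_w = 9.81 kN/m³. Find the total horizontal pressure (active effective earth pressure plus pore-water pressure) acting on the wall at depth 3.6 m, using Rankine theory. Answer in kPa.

K_a = (1 − sin φ)/(1 + sin φ) = 0.2815.
γ' = 19.6 − 9.81 = 9.790 kN/m³.
Effective vertical stress at 3.6 m: σ'_v = 16.6×1.7 + 9.790×1.90 = 46.82 kPa.
σ'_h = K_a σ'_v = 0.2815 × 46.82 = 13.18 kPa; u = γ_w × 1.90 = 18.64 kPa.
Total σ_h = 13.18 + 18.64 = 31.82 kPa.

31.8 kPa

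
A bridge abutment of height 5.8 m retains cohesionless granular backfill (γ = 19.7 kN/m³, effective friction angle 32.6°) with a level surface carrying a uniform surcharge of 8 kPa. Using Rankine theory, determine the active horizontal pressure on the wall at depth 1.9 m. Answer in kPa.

13.6 kPa

K_a = (1 − sin φ)/(1 + sin φ) = 0.2997.
σ_v = γz + q = 19.7 × 1.9 + 8 = 45.43 kPa.
σ_h = K_a σ_v = 0.2997 × 45.43 = 13.62 kPa.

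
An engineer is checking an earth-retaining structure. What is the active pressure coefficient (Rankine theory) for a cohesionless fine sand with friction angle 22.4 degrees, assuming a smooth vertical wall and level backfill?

K_a = (1 − sin φ)/(1 + sin φ) = (1 − sin 22.4°)/(1 + sin 22.4°) = 0.4482.

0.448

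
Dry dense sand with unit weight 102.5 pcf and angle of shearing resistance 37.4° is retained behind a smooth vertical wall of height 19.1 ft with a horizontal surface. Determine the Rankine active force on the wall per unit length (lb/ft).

4570 lb/ft

K_a = tan²(45° − φ/2) = 0.2443.
P_a = ½ K_a γ H² = 0.5 × 0.2443 × 102.5 × 19.1² = 4567 lb/ft.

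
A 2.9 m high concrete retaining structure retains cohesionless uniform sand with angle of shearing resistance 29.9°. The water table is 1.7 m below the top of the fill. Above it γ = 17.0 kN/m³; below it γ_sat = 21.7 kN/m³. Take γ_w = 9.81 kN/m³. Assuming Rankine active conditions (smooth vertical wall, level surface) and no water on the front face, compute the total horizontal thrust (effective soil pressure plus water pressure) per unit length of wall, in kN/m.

K_a = tan²(45° − φ/2) = 0.3347.
γ' = 21.7 − 9.81 = 11.89 kN/m³. Depth below WT = 1.2 m.
σ'_h at WT = K_a γ d_w = 9.672 kPa; at base = 9.672 + K_a γ' × 1.2 = 14.45 kPa.
P₁ (0–1.7 m) = ½×9.672×1.7 = 8.221. P₂ (1.7–2.9 m) = ½(9.672+14.45)×1.2 = 14.47.
P_w = ½ γ_w h₂² = 0.5×9.81×1.2² = 7.063. Total = 8.221+14.47+7.063 = 29.76 kN/m.

29.8 kN/m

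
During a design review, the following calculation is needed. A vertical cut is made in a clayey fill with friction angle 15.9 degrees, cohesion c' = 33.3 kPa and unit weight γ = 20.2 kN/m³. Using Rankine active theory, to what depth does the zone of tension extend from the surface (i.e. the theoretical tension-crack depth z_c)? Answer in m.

4.37 m

K_a = tan²(45° − 15.9°/2) = 0.5699; √K_a = 0.7549.
The active pressure is zero where K_a γ z = 2c√K_a, so z_c = 2c/(γ√K_a) = 2×33.3/(20.2×0.7549) = 4.367 m.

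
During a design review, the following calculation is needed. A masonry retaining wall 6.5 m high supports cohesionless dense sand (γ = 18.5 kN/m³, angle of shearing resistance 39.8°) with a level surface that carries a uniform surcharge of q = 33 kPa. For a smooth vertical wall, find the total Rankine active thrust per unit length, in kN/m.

K_a = tan²(45° − φ/2) = 0.2194.
Soil triangle: ½ K_a γ H² = 0.5×0.2194×18.5×6.5² = 85.76 kN/m.
Surcharge rectangle: K_a q H = 0.2194×33×6.5 = 47.07 kN/m.
Total = 85.76 + 47.07 = 132.8 kN/m.

133 kN/m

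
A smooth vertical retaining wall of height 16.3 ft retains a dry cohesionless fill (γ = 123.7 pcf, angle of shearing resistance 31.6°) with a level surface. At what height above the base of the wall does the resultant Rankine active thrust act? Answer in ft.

5.43 ft

K_a = 0.3123.
The pressure distribution is triangular, so the resultant acts at H/3 above the base = 16.3/3 = 5.433 ft.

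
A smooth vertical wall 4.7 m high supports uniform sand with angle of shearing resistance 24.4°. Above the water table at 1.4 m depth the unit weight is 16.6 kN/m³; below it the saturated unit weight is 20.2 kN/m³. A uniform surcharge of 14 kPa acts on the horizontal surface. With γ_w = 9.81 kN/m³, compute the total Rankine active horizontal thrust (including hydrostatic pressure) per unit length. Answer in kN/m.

K_a = tan²(45° − φ/2) = 0.4153.
γ' = 20.2 − 9.81 = 10.39 kN/m³. h₂ = H − d_w = 3.3 m.
σ'_h: at surface K_a·q = 5.815; at WT K_a(q+γd_w) = 15.47; at base K_a(q+γd_w+γ'h₂) = 29.71 kPa.
P₁ = ½(5.815+15.47)×1.4 = 14.90; P₂ = ½(15.47+29.71)×3.3 = 74.54; P_w = ½γ_w h₂² = 53.42.
Total = 14.90+74.54+53.42 = 142.8 kN/m.

143 kN/m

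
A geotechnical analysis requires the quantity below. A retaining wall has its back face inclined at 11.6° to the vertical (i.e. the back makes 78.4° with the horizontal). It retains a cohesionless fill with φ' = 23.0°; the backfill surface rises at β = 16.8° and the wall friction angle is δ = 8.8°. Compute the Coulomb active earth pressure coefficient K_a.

K_a = sin²(α+φ) / [sin²α · sin(α−δ) · (1 + √{sin(φ+δ)sin(φ−β) / (sin(α−δ)sin(α+β))})²].
With α = 78.4°, φ = 23.0°, δ = 8.8°, β = 16.8°: K_a = 0.6872.

0.687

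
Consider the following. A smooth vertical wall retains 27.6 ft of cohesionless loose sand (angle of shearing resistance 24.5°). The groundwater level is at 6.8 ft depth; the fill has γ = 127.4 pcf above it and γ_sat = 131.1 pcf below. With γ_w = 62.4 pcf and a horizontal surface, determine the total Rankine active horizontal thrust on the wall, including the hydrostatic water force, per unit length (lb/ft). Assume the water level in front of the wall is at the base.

K_a = tan²(45° − φ/2) = 0.4137.
γ' = 131.1 − 62.4 = 68.70 pcf. Depth below WT = 20.8 ft.
σ'_h at WT = K_a γ d_w = 358.4 psf; at base = 358.4 + K_a γ' × 20.8 = 949.6 psf.
P₁ (0–6.8 ft) = ½×358.4×6.8 = 1219. P₂ (6.8–27.6 ft) = ½(358.4+949.6)×20.8 = 13600.
P_w = ½ γ_w h₂² = 0.5×62.4×20.8² = 13500. Total = 1219+13600+13500 = 28320 lb/ft.

28300 lb/ft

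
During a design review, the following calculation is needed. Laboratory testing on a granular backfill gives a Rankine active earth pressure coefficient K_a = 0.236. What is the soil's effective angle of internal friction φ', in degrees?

K_a = tan²(45° − φ/2) ⇒ 45° − φ/2 = arctan(√0.236) = 25.91°.
φ = 2(45° − 25.91°) = 38.18°.

38.2°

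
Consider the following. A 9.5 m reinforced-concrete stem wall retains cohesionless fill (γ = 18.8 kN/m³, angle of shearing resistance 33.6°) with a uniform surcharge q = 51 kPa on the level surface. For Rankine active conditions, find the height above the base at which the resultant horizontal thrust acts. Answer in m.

K_a = 0.2875.
Triangular part P₁ = ½K_aγH² = 243.9 at H/3 = 3.167 m; rectangular part P₂ = K_a q H = 139.3 at H/2 = 4.750 m.
ȳ = (P₁·3.167 + P₂·4.750)/(P₁+P₂) = 3.742 m.

3.74 m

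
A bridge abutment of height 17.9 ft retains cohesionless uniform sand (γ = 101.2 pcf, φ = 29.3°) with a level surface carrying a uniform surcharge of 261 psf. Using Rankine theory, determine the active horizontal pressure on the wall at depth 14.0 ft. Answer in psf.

K_a = (1 − sin φ)/(1 + sin φ) = 0.3428.
σ_v = γz + q = 101.2 × 14.0 + 261 = 1678 psf.
σ_h = K_a σ_v = 0.3428 × 1678 = 575.2 psf.

575 psf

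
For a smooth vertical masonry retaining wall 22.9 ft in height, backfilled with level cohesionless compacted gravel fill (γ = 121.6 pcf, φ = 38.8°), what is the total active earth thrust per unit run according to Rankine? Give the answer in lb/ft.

K_a = tan²(45° − φ/2) = 0.2296.
P_a = ½ K_a γ H² = 0.5 × 0.2296 × 121.6 × 22.9² = 7319 lb/ft.

7320 lb/ft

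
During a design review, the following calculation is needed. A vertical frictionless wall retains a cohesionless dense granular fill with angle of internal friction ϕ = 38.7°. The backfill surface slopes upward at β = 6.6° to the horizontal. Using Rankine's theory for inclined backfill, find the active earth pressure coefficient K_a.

K_a = cos β · (cos β − √(cos²β − cos²φ)) / (cos β + √(cos²β − cos²φ)).
cos β = 0.9934, cos φ = 0.7804, √(cos²β − cos²φ) = 0.6146.
K_a = 0.9934 × (0.9934 − 0.6146)/(0.9934 + 0.6146) = 0.2340.

0.234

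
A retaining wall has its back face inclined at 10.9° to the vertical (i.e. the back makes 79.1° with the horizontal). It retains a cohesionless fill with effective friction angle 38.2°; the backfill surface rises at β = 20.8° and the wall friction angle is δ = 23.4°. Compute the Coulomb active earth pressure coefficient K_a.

0.403

K_a = sin²(α+φ) / [sin²α · sin(α−δ) · (1 + √{sin(φ+δ)sin(φ−β) / (sin(α−δ)sin(α+β))})²].
With α = 79.1°, φ = 38.2°, δ = 23.4°, β = 20.8°: K_a = 0.4029.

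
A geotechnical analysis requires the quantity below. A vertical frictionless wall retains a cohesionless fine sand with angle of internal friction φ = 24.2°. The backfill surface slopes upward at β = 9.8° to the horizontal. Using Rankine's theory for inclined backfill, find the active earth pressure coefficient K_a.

0.444

K_a = cos β · (cos β − √(cos²β − cos²φ)) / (cos β + √(cos²β − cos²φ)).
cos β = 0.9854, cos φ = 0.9121, √(cos²β − cos²φ) = 0.3729.
K_a = 0.9854 × (0.9854 − 0.3729)/(0.9854 + 0.3729) = 0.4443.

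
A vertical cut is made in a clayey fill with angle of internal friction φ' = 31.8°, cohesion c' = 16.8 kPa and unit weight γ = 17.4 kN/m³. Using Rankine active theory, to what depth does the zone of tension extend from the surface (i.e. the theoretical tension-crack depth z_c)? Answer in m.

3.47 m

K_a = tan²(45° − 31.8°/2) = 0.3098; √K_a = 0.5566.
The active pressure is zero where K_a γ z = 2c√K_a, so z_c = 2c/(γ√K_a) = 2×16.8/(17.4×0.5566) = 3.469 m.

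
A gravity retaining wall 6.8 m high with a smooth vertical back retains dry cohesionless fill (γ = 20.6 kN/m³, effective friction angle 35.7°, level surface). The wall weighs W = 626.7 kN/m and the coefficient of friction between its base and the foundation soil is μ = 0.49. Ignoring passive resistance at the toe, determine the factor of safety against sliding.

2.45

K_a = tan²(45° − 35.7°/2) = 0.2630.
P_a = ½K_aγH² = 0.5×0.2630×20.6×6.8² = 125.3 kN/m, acting at H/3 = 2.267 m above the base.
FS_sliding = μW / P_a = 0.49×626.7 / 125.3 = 2.452.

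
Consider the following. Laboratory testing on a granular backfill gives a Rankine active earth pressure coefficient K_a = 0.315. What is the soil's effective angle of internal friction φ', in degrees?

K_a = tan²(45° − φ/2) ⇒ 45° − φ/2 = arctan(√0.315) = 29.30°.
φ = 2(45° − 29.30°) = 31.39°.

31.4°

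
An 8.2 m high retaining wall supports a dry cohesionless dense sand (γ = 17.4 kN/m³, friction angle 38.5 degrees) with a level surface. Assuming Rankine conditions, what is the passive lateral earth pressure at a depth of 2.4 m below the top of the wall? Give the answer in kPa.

K_p = (1 + sin φ)/(1 − sin φ) = 4.298.
σ_h = K_p γ z = 4.298 × 17.4 × 2.4 = 179.5 kPa.

179 kPa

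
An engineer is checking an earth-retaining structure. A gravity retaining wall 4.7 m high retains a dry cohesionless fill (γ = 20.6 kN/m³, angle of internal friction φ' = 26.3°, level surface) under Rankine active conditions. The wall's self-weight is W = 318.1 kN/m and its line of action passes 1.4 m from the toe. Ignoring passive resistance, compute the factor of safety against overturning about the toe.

K_a = tan²(45° − 26.3°/2) = 0.3859.
P_a = ½K_aγH² = 0.5×0.3859×20.6×4.7² = 87.81 kN/m, acting at H/3 = 1.567 m above the base.
Overturning moment M_o = P_a × H/3 = 87.81 × 1.567 = 137.6.
Resisting moment M_r = W × 1.4 = 318.1 × 1.4 = 445.3.
FS_overturning = M_r/M_o = 445.3/137.6 = 3.237.

3.24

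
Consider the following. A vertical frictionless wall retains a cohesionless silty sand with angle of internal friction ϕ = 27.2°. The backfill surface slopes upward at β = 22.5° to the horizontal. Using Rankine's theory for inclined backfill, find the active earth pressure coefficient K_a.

K_a = cos β · (cos β − √(cos²β − cos²φ)) / (cos β + √(cos²β − cos²φ)).
cos β = 0.9239, cos φ = 0.8894, √(cos²β − cos²φ) = 0.2500.
K_a = 0.9239 × (0.9239 − 0.2500)/(0.9239 + 0.2500) = 0.5304.

0.530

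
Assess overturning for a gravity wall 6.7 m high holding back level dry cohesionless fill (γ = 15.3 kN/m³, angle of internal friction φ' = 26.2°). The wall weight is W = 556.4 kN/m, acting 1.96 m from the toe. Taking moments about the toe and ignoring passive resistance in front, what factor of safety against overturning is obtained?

K_a = tan²(45° − 26.2°/2) = 0.3874.
P_a = ½K_aγH² = 0.5×0.3874×15.3×6.7² = 133.0 kN/m, acting at H/3 = 2.233 m above the base.
Overturning moment M_o = P_a × H/3 = 133.0 × 2.233 = 297.1.
Resisting moment M_r = W × 1.96 = 556.4 × 1.96 = 1091.
FS_overturning = M_r/M_o = 1091/297.1 = 3.670.

3.67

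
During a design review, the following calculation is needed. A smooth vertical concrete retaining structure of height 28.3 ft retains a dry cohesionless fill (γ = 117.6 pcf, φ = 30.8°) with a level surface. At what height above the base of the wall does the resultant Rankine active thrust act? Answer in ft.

9.43 ft

K_a = 0.3227.
The pressure distribution is triangular, so the resultant acts at H/3 above the base = 28.3/3 = 9.433 ft.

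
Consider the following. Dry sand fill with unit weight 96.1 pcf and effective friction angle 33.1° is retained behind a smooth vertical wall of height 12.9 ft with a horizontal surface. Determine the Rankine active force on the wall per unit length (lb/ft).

K_a = tan²(45° − φ/2) = 0.2936.
P_a = ½ K_a γ H² = 0.5 × 0.2936 × 96.1 × 12.9² = 2347 lb/ft.

2350 lb/ft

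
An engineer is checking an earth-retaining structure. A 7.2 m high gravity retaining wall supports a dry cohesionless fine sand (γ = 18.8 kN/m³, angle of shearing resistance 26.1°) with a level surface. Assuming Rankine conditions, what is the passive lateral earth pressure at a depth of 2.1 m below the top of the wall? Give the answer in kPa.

102 kPa

K_p = (1 + sin φ)/(1 − sin φ) = 2.571.
σ_h = K_p γ z = 2.571 × 18.8 × 2.1 = 101.5 kPa.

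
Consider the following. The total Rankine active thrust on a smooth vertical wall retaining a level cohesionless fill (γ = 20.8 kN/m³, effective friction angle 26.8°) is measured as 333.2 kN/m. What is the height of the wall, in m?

9.20 m

K_a = 0.3785. P_a = ½ K_a γ H² ⇒ H = √(2P_a/(K_a γ)).
H = √(2×333.2/(0.3785×20.8)) = 9.201 m.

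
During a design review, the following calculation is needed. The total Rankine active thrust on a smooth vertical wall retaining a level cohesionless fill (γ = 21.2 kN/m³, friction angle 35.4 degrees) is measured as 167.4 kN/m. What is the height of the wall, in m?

K_a = 0.2664. P_a = ½ K_a γ H² ⇒ H = √(2P_a/(K_a γ)).
H = √(2×167.4/(0.2664×21.2)) = 7.699 m.

7.70 m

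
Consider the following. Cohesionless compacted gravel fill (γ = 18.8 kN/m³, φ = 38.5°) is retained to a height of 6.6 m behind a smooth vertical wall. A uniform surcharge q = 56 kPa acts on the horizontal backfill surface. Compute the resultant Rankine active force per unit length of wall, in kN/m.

181 kN/m

K_a = tan²(45° − φ/2) = 0.2327.
Soil triangle: ½ K_a γ H² = 0.5×0.2327×18.8×6.6² = 95.26 kN/m.
Surcharge rectangle: K_a q H = 0.2327×56×6.6 = 85.99 kN/m.
Total = 95.26 + 85.99 = 181.3 kN/m.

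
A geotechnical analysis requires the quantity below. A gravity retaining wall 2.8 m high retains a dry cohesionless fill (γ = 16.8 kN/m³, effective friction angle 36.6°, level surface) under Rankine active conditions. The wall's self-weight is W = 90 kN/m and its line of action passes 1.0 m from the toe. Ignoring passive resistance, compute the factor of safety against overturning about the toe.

K_a = tan²(45° − 36.6°/2) = 0.2530.
P_a = ½K_aγH² = 0.5×0.2530×16.8×2.8² = 16.66 kN/m, acting at H/3 = 0.9333 m above the base.
Overturning moment M_o = P_a × H/3 = 16.66 × 0.9333 = 15.55.
Resisting moment M_r = W × 1.0 = 90 × 1.0 = 90.00.
FS_overturning = M_r/M_o = 90.00/15.55 = 5.788.

5.79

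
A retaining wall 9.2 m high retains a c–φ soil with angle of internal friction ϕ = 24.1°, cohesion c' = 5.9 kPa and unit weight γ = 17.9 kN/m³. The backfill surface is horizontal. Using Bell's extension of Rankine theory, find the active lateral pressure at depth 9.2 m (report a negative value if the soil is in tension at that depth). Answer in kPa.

61.5 kPa

K_a = (1 − sin φ)/(1 + sin φ) = 0.4201.
σ_a = K_a γ z − 2c√K_a = 0.4201×17.9×9.2 − 2×5.9×0.6482 = 61.54 kPa.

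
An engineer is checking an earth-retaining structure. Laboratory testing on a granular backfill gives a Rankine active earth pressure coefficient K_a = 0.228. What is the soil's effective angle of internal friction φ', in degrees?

K_a = tan²(45° − φ/2) ⇒ 45° − φ/2 = arctan(√0.228) = 25.52°.
φ = 2(45° − 25.52°) = 38.95°.

39.0°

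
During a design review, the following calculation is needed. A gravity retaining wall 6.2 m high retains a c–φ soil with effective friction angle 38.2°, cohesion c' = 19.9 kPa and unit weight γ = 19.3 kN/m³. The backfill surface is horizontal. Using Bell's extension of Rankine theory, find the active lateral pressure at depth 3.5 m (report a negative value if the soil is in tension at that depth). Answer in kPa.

-3.40 kPa

K_a = (1 − sin φ)/(1 + sin φ) = 0.2358.
σ_a = K_a γ z − 2c√K_a = 0.2358×19.3×3.5 − 2×19.9×0.4856 = -3.399 kPa.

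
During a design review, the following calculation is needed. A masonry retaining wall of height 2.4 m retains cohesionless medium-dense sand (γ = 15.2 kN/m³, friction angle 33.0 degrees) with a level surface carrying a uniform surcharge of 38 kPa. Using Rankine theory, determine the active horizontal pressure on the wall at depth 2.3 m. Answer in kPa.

21.5 kPa

K_a = (1 − sin φ)/(1 + sin φ) = 0.2948.
σ_v = γz + q = 15.2 × 2.3 + 38 = 72.96 kPa.
σ_h = K_a σ_v = 0.2948 × 72.96 = 21.51 kPa.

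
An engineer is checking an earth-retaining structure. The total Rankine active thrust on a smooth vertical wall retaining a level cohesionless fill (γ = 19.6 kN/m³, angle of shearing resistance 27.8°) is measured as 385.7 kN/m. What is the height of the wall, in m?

K_a = 0.3639. P_a = ½ K_a γ H² ⇒ H = √(2P_a/(K_a γ)).
H = √(2×385.7/(0.3639×19.6)) = 10.40 m.

10.4 m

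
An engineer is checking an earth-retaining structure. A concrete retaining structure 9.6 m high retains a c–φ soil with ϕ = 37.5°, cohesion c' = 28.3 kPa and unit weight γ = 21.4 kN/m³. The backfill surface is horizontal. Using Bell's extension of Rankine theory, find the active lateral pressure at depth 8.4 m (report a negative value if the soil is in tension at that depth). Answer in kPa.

15.8 kPa

K_a = (1 − sin φ)/(1 + sin φ) = 0.2432.
σ_a = K_a γ z − 2c√K_a = 0.2432×21.4×8.4 − 2×28.3×0.4931 = 15.80 kPa.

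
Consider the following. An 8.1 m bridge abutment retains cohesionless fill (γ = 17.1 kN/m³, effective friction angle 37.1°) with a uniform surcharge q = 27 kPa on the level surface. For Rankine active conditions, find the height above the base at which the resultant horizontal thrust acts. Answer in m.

K_a = 0.2475.
Triangular part P₁ = ½K_aγH² = 138.8 at H/3 = 2.700 m; rectangular part P₂ = K_a q H = 54.13 at H/2 = 4.050 m.
ȳ = (P₁·2.700 + P₂·4.050)/(P₁+P₂) = 3.079 m.

3.08 m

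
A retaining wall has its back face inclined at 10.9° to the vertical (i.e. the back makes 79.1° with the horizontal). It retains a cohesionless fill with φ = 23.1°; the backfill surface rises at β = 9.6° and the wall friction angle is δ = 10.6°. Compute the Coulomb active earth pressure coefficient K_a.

0.565

K_a = sin²(α+φ) / [sin²α · sin(α−δ) · (1 + √{sin(φ+δ)sin(φ−β) / (sin(α−δ)sin(α+β))})²].
With α = 79.1°, φ = 23.1°, δ = 10.6°, β = 9.6°: K_a = 0.5647.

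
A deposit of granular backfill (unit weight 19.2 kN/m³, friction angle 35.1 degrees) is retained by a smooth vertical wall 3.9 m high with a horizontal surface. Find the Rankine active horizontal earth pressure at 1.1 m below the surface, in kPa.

5.70 kPa

K_a = (1 − sin φ)/(1 + sin φ) = 0.2698.
σ_h = K_a γ z = 0.2698 × 19.2 × 1.1 = 5.699 kPa.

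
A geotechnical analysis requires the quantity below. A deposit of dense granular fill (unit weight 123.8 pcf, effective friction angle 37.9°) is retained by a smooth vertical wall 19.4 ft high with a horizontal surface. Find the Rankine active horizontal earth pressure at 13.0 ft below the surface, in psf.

K_a = (1 − sin φ)/(1 + sin φ) = 0.2389.
σ_h = K_a γ z = 0.2389 × 123.8 × 13.0 = 384.5 psf.

385 psf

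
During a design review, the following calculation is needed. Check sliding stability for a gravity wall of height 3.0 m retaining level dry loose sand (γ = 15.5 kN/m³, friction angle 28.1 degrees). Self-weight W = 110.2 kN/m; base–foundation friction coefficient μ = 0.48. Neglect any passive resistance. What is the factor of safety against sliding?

K_a = tan²(45° − 28.1°/2) = 0.3596.
P_a = ½K_aγH² = 0.5×0.3596×15.5×3.0² = 25.08 kN/m, acting at H/3 = 1.000 m above the base.
FS_sliding = μW / P_a = 0.48×110.2 / 25.08 = 2.109.

2.11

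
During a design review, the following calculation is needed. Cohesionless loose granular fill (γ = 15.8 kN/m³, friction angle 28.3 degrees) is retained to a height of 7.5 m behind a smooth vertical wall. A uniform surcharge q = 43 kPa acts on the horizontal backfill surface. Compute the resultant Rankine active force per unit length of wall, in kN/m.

K_a = tan²(45° − φ/2) = 0.3568.
Soil triangle: ½ K_a γ H² = 0.5×0.3568×15.8×7.5² = 158.5 kN/m.
Surcharge rectangle: K_a q H = 0.3568×43×7.5 = 115.1 kN/m.
Total = 158.5 + 115.1 = 273.6 kN/m.

274 kN/m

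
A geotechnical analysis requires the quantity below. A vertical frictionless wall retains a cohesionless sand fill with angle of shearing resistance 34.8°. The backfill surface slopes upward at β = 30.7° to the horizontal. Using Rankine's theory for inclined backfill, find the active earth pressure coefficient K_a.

K_a = cos β · (cos β − √(cos²β − cos²φ)) / (cos β + √(cos²β − cos²φ)).
cos β = 0.8599, cos φ = 0.8211, √(cos²β − cos²φ) = 0.2551.
K_a = 0.8599 × (0.8599 − 0.2551)/(0.8599 + 0.2551) = 0.4664.

0.466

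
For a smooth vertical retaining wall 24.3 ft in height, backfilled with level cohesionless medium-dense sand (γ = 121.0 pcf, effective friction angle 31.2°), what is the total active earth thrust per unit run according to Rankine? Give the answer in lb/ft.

K_a = tan²(45° − φ/2) = 0.3175.
P_a = ½ K_a γ H² = 0.5 × 0.3175 × 121.0 × 24.3² = 11340 lb/ft.

11300 lb/ft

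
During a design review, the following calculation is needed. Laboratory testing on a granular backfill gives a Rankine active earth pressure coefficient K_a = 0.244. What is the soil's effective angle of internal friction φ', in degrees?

K_a = tan²(45° − φ/2) ⇒ 45° − φ/2 = arctan(√0.244) = 26.29°.
φ = 2(45° − 26.29°) = 37.42°.

37.4°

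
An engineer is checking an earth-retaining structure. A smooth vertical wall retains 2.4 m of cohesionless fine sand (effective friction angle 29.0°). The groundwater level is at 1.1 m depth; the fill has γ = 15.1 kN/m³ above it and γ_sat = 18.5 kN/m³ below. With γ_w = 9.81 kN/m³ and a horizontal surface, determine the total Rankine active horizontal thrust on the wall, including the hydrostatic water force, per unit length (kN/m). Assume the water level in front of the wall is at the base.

K_a = tan²(45° − φ/2) = 0.3470.
γ' = 18.5 − 9.81 = 8.690 kN/m³. Depth below WT = 1.3 m.
σ'_h at WT = K_a γ d_w = 5.763 kPa; at base = 5.763 + K_a γ' × 1.3 = 9.683 kPa.
P₁ (0–1.1 m) = ½×5.763×1.1 = 3.170. P₂ (1.1–2.4 m) = ½(5.763+9.683)×1.3 = 10.04.
P_w = ½ γ_w h₂² = 0.5×9.81×1.3² = 8.289. Total = 3.170+10.04+8.289 = 21.50 kN/m.

21.5 kN/m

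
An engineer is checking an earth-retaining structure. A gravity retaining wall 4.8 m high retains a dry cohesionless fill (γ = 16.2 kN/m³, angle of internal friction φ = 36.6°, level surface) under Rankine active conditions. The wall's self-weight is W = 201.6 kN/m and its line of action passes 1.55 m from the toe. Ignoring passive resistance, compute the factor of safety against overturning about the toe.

4.14

K_a = tan²(45° − 36.6°/2) = 0.2530.
P_a = ½K_aγH² = 0.5×0.2530×16.2×4.8² = 47.21 kN/m, acting at H/3 = 1.600 m above the base.
Overturning moment M_o = P_a × H/3 = 47.21 × 1.600 = 75.53.
Resisting moment M_r = W × 1.55 = 201.6 × 1.55 = 312.5.
FS_overturning = M_r/M_o = 312.5/75.53 = 4.137.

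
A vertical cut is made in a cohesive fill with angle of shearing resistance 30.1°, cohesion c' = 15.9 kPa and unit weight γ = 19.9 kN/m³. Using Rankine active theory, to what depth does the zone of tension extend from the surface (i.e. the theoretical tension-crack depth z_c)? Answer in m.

2.77 m

K_a = tan²(45° − 30.1°/2) = 0.3320; √K_a = 0.5762.
The active pressure is zero where K_a γ z = 2c√K_a, so z_c = 2c/(γ√K_a) = 2×15.9/(19.9×0.5762) = 2.773 m.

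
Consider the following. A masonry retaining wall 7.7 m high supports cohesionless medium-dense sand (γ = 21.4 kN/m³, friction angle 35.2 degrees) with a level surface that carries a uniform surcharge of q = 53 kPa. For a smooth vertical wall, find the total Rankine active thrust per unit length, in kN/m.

280 kN/m

K_a = tan²(45° − φ/2) = 0.2687.
Soil triangle: ½ K_a γ H² = 0.5×0.2687×21.4×7.7² = 170.5 kN/m.
Surcharge rectangle: K_a q H = 0.2687×53×7.7 = 109.7 kN/m.
Total = 170.5 + 109.7 = 280.1 kN/m.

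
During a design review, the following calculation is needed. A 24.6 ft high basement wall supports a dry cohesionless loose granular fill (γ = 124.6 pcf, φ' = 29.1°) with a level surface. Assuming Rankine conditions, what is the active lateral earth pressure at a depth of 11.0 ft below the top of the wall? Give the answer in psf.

474 psf

K_a = (1 − sin φ)/(1 + sin φ) = 0.3456.
σ_h = K_a γ z = 0.3456 × 124.6 × 11.0 = 473.7 psf.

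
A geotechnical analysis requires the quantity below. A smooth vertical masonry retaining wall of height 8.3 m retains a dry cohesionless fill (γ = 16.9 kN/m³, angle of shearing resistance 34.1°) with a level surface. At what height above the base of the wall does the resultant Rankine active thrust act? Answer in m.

2.77 m

K_a = 0.2815.
The pressure distribution is triangular, so the resultant acts at H/3 above the base = 8.3/3 = 2.767 m.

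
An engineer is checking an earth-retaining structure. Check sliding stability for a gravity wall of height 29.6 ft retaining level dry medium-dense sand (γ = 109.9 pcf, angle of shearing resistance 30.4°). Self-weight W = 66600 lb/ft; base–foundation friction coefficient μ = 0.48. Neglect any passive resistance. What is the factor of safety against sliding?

2.02

K_a = tan²(45° − 30.4°/2) = 0.3280.
P_a = ½K_aγH² = 0.5×0.3280×109.9×29.6² = 15790 lb/ft, acting at H/3 = 9.867 ft above the base.
FS_sliding = μW / P_a = 0.48×66600 / 15790 = 2.024.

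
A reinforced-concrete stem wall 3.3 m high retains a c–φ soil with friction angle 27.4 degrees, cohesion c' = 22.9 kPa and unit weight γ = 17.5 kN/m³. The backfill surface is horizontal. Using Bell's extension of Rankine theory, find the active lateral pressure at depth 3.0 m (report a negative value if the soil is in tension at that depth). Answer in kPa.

-8.44 kPa

K_a = (1 − sin φ)/(1 + sin φ) = 0.3697.
σ_a = K_a γ z − 2c√K_a = 0.3697×17.5×3.0 − 2×22.9×0.6080 = -8.439 kPa.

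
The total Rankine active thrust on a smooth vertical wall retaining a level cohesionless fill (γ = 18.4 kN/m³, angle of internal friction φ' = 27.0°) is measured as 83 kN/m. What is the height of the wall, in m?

K_a = 0.3755. P_a = ½ K_a γ H² ⇒ H = √(2P_a/(K_a γ)).
H = √(2×83/(0.3755×18.4)) = 4.901 m.

4.90 m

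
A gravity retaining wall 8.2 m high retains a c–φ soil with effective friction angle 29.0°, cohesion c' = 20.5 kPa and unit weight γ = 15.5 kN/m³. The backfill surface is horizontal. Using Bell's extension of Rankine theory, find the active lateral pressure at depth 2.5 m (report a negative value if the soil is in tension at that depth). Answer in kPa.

-10.7 kPa

K_a = (1 − sin φ)/(1 + sin φ) = 0.3470.
σ_a = K_a γ z − 2c√K_a = 0.3470×15.5×2.5 − 2×20.5×0.5890 = -10.71 kPa.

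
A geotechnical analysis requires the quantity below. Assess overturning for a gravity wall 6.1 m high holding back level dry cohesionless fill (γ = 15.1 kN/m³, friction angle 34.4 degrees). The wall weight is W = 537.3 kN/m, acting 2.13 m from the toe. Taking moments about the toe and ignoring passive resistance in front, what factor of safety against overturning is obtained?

7.21

K_a = tan²(45° − 34.4°/2) = 0.2780.
P_a = ½K_aγH² = 0.5×0.2780×15.1×6.1² = 78.10 kN/m, acting at H/3 = 2.033 m above the base.
Overturning moment M_o = P_a × H/3 = 78.10 × 2.033 = 158.8.
Resisting moment M_r = W × 2.13 = 537.3 × 2.13 = 1144.
FS_overturning = M_r/M_o = 1144/158.8 = 7.207.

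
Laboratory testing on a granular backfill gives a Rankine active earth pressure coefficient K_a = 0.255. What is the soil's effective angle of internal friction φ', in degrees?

36.4°

K_a = tan²(45° − φ/2) ⇒ 45° − φ/2 = arctan(√0.255) = 26.79°.
φ = 2(45° − 26.79°) = 36.41°.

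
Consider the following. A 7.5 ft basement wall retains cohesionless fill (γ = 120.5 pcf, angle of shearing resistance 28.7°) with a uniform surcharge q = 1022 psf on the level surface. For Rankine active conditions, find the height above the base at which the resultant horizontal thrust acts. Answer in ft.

3.37 ft

K_a = 0.3511.
Triangular part P₁ = ½K_aγH² = 1190 at H/3 = 2.500 ft; rectangular part P₂ = K_a q H = 2692 at H/2 = 3.750 ft.
ȳ = (P₁·2.500 + P₂·3.750)/(P₁+P₂) = 3.367 ft.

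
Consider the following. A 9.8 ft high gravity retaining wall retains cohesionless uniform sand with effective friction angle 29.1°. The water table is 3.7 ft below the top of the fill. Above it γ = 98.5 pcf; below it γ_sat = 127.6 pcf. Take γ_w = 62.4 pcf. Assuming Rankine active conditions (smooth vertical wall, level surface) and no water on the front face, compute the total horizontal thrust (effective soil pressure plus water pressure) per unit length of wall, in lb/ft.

K_a = tan²(45° − φ/2) = 0.3456.
γ' = 127.6 − 62.4 = 65.20 pcf. Depth below WT = 6.1 ft.
σ'_h at WT = K_a γ d_w = 126.0 psf; at base = 126.0 + K_a γ' × 6.1 = 263.4 psf.
P₁ (0–3.7 ft) = ½×126.0×3.7 = 233.0. P₂ (3.7–9.8 ft) = ½(126.0+263.4)×6.1 = 1188.
P_w = ½ γ_w h₂² = 0.5×62.4×6.1² = 1161. Total = 233.0+1188+1161 = 2581 lb/ft.

2580 lb/ft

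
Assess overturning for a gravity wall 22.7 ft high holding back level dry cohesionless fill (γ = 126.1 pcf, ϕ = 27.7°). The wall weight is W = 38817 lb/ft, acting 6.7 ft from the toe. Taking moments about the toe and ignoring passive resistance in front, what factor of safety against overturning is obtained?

K_a = tan²(45° − 27.7°/2) = 0.3653.
P_a = ½K_aγH² = 0.5×0.3653×126.1×22.7² = 11870 lb/ft, acting at H/3 = 7.567 ft above the base.
Overturning moment M_o = P_a × H/3 = 11870 × 7.567 = 89810.
Resisting moment M_r = W × 6.7 = 38817 × 6.7 = 260100.
FS_overturning = M_r/M_o = 260100/89810 = 2.896.

2.90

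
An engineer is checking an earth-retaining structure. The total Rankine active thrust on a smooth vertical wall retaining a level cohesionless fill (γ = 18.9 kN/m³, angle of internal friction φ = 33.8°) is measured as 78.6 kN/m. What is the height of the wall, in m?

5.40 m

K_a = 0.2851. P_a = ½ K_a γ H² ⇒ H = √(2P_a/(K_a γ)).
H = √(2×78.6/(0.2851×18.9)) = 5.401 m.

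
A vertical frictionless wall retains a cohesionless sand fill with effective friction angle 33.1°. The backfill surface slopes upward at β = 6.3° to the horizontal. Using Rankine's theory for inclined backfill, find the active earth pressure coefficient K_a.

K_a = cos β · (cos β − √(cos²β − cos²φ)) / (cos β + √(cos²β − cos²φ)).
cos β = 0.9940, cos φ = 0.8377, √(cos²β − cos²φ) = 0.5350.
K_a = 0.9940 × (0.9940 − 0.5350)/(0.9940 + 0.5350) = 0.2984.

0.298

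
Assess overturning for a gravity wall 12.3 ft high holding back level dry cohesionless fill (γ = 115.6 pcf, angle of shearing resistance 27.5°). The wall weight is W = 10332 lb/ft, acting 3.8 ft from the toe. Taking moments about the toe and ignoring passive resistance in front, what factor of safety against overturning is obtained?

2.97

K_a = tan²(45° − 27.5°/2) = 0.3682.
P_a = ½K_aγH² = 0.5×0.3682×115.6×12.3² = 3220 lb/ft, acting at H/3 = 4.100 ft above the base.
Overturning moment M_o = P_a × H/3 = 3220 × 4.100 = 13200.
Resisting moment M_r = W × 3.8 = 10332 × 3.8 = 39260.
FS_overturning = M_r/M_o = 39260/13200 = 2.974.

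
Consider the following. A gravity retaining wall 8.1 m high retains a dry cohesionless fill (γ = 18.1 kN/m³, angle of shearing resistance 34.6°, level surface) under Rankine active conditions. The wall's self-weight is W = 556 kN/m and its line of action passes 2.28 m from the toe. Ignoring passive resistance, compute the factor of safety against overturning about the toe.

K_a = tan²(45° − 34.6°/2) = 0.2756.
P_a = ½K_aγH² = 0.5×0.2756×18.1×8.1² = 163.7 kN/m, acting at H/3 = 2.700 m above the base.
Overturning moment M_o = P_a × H/3 = 163.7 × 2.700 = 441.9.
Resisting moment M_r = W × 2.28 = 556 × 2.28 = 1268.
FS_overturning = M_r/M_o = 1268/441.9 = 2.869.

2.87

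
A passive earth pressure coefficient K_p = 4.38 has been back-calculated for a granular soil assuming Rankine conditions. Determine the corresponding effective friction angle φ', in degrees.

38.9°

K_p = (1+sin φ)/(1−sin φ) ⇒ sin φ = (K_p − 1)/(K_p + 1) = 0.6283.
φ = arcsin(0.6283) = 38.92°.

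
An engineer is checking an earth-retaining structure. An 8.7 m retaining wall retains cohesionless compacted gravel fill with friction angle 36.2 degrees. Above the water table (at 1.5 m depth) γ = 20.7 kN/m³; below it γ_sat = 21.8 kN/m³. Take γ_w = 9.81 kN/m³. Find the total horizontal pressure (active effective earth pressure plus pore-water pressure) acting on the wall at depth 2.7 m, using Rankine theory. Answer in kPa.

K_a = (1 − sin φ)/(1 + sin φ) = 0.2574.
γ' = 21.8 − 9.81 = 11.99 kN/m³.
Effective vertical stress at 2.7 m: σ'_v = 20.7×1.5 + 11.99×1.20 = 45.44 kPa.
σ'_h = K_a σ'_v = 0.2574 × 45.44 = 11.69 kPa; u = γ_w × 1.20 = 11.77 kPa.
Total σ_h = 11.69 + 11.77 = 23.47 kPa.

23.5 kPa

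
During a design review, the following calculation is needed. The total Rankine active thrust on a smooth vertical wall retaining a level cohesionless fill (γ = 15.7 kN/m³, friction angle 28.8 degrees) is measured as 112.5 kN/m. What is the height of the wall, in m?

6.40 m

K_a = 0.3498. P_a = ½ K_a γ H² ⇒ H = √(2P_a/(K_a γ)).
H = √(2×112.5/(0.3498×15.7)) = 6.401 m.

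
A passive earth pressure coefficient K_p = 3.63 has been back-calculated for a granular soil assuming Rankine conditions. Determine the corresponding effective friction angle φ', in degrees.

34.6°

K_p = (1+sin φ)/(1−sin φ) ⇒ sin φ = (K_p − 1)/(K_p + 1) = 0.5680.
φ = arcsin(0.5680) = 34.61°.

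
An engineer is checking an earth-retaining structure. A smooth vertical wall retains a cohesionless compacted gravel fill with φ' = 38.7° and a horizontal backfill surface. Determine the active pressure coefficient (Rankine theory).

0.231

K_a = (1 − sin φ)/(1 + sin φ) = (1 − sin 38.7°)/(1 + sin 38.7°) = 0.2306.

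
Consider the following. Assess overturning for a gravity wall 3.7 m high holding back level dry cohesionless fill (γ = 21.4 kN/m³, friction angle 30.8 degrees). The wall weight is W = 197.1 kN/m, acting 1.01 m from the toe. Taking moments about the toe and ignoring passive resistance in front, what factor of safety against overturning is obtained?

K_a = tan²(45° − 30.8°/2) = 0.3227.
P_a = ½K_aγH² = 0.5×0.3227×21.4×3.7² = 47.27 kN/m, acting at H/3 = 1.233 m above the base.
Overturning moment M_o = P_a × H/3 = 47.27 × 1.233 = 58.30.
Resisting moment M_r = W × 1.01 = 197.1 × 1.01 = 199.1.
FS_overturning = M_r/M_o = 199.1/58.30 = 3.414.

3.41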